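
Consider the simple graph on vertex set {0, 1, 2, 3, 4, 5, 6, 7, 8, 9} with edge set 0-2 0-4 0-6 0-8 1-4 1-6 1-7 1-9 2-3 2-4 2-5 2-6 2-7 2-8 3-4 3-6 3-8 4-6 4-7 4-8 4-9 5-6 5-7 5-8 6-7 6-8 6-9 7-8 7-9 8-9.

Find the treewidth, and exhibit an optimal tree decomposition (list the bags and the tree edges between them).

Treewidth 4.
One such decomposition:
Bags: B1 = {0, 2, 4, 6, 8}  B2 = {2, 4, 6, 7, 8}  B3 = {4, 6, 7, 8, 9}  B4 = {2, 3, 4, 6, 8}  B5 = {1, 4, 6, 7, 9}  B6 = {2, 5, 6, 7, 8}
Tree: B1–B2, B2–B3, B2–B4, B3–B5, B2–B6

The largest bag has 5 vertices, giving width 4; this decomposition certifies tw(G) ≤ 4. On the other hand G contains the 5-clique {4, 6, 7, 8, 9}. A clique must lie in a single bag of any decomposition, so no decomposition can have width below 4. Therefore the treewidth is 4.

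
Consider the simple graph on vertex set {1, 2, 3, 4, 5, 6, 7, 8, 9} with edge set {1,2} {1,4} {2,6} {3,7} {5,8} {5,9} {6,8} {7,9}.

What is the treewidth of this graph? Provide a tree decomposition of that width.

Every bag has size at most 2, so the width is 2 − 1 = 1 and tw(G) ≤ 1. Any graph with an edge has treewidth ≥ 1, and G has the edge 3–7. Combining the bounds, tw(G) = 1.

Treewidth 1.
One optimal decomposition is:
Bags: B1 = {3, 7}  B2 = {7, 9}  B3 = {5, 9}  B4 = {5, 8}  B5 = {6, 8}  B6 = {2, 6}  B7 = {1, 2}  B8 = {1, 4}
Tree: B1–B2, B2–B3, B3–B4, B4–B5, B5–B6, B6–B7, B7–B8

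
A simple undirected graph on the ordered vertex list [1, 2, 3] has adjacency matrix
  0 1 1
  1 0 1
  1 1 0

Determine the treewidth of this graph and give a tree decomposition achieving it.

Treewidth 2.
Bags: B1 = {1, 2, 3}
Tree: (single bag)

With just one bag of size 3, the width is 3 − 1 = 2, so tw(G) ≤ 2. Conversely, {1, 2, 3} is a clique of size 3, and the vertices of any clique must share a bag in every tree decomposition; so some bag has ≥ 3 vertices and tw(G) ≥ 2. The upper and lower bounds meet at 2, so that is the treewidth.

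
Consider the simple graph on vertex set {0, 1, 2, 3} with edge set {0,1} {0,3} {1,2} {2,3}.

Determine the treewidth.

A width-2 tree decomposition is:
Bags: B1 = {0, 2, 3}  B2 = {0, 1, 2}
Tree: B1–B2
Each bag holds 3 vertices, so the decomposition has width 2, which upper-bounds the treewidth. Since 0–3–2–1–0 is a cycle in G, G is not acyclic. Forests are exactly the graphs of treewidth ≤ 1, so tw(G) ≥ 2. Combining the bounds, tw(G) = 2.

2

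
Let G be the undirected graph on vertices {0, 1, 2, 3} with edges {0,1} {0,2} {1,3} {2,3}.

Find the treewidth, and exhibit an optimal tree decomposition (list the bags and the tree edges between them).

Treewidth 2.
Bags: B1 = {0, 2, 3}  B2 = {0, 1, 3}
Tree: B1–B2

Every bag has size at most 3, so the width is 3 − 1 = 2 and tw(G) ≤ 2. Since 0–2–3–1–0 is a cycle in G, G is not acyclic. Forests are exactly the graphs of treewidth ≤ 1, so tw(G) ≥ 2. The upper and lower bounds meet at 2, so that is the treewidth.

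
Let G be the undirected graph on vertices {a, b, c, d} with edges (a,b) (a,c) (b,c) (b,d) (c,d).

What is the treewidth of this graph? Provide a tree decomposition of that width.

Every bag has size at most 3, so the width is 3 − 1 = 2 and tw(G) ≤ 2. Conversely, {b, c, d} is a clique of size 3, and the vertices of any clique must share a bag in every tree decomposition; so some bag has ≥ 3 vertices and tw(G) ≥ 2. Combining the bounds, tw(G) = 2.

Treewidth 2.
One optimal decomposition is:
Bags: B1 = {b, c, d}  B2 = {a, b, c}
Tree: B1–B2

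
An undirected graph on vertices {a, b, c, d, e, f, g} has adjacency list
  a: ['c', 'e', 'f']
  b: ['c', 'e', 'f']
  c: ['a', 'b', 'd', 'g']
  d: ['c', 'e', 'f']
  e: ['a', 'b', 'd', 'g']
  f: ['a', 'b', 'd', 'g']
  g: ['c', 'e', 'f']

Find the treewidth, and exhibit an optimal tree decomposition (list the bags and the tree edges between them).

Treewidth 3.
Bags: B1 = {b, c, e, f}  B2 = {c, e, f, g}  B3 = {c, d, e, f}  B4 = {a, c, e, f}
Tree: B1–B2, B2–B3, B3–B4

Each bag holds 4 vertices, so the decomposition has width 3, which upper-bounds the treewidth. For the lower bound: the 4 vertex sets {b,c}, {e,g}, {f}, {d} are disjoint, each induces a connected subgraph, and every pair is joined by at least one edge of G. Contracting each set to a single vertex therefore yields K_{4} as a minor, and since treewidth is minor-monotone, tw(G) ≥ tw(K_{4}) = 3. Hence tw(G) = 3 exactly.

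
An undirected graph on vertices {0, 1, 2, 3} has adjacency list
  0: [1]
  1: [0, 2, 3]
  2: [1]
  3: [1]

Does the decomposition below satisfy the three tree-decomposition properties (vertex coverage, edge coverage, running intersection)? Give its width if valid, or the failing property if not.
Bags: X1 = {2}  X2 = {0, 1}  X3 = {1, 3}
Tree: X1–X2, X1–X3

A tree decomposition must satisfy three properties: every vertex lies in some bag; for every edge, both endpoints lie together in some bag; and for every vertex, the bags containing it form a connected subtree. Here edge (1,2) lies in no bag, so the decomposition is invalid.

No — edge (1,2) lies in no bag.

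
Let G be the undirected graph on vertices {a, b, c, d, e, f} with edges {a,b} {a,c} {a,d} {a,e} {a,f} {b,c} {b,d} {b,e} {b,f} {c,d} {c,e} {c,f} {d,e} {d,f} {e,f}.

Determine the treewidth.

5

A width-5 tree decomposition is:
Bags: B1 = {a, b, c, d, e, f}
Tree: (single bag)
A single bag containing all 6 vertices is trivially a valid decomposition of width 5. On the other hand G contains the 6-clique {a, b, c, d, e, f}. A clique must lie in a single bag of any decomposition, so no decomposition can have width below 5. Hence tw(G) = 5 exactly.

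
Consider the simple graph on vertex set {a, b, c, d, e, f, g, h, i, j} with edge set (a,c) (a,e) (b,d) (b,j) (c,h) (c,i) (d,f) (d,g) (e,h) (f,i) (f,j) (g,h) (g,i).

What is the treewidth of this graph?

2

A width-2 tree decomposition is:
Bags: B1 = {b, d, j}  B2 = {d, f, j}  B3 = {d, f, g}  B4 = {f, g, i}  B5 = {g, h, i}  B6 = {c, h, i}  B7 = {c, e, h}  B8 = {a, c, e}
Tree: B1–B2, B2–B3, B3–B4, B4–B5, B5–B6, B6–B7, B7–B8
Every bag has size at most 3, so the width is 3 − 1 = 2 and tw(G) ≤ 2. For the lower bound, G contains the cycle b–j–f–d–b, so G is not a forest; only forests have treewidth ≤ 1, hence tw(G) ≥ 2. Combining the bounds, tw(G) = 2.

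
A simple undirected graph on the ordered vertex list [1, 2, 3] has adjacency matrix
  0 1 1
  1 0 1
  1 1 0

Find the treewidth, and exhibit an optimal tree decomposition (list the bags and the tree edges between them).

With just one bag of size 3, the width is 3 − 1 = 2, so tw(G) ≤ 2. On the other hand G contains the 3-clique {1, 2, 3}. A clique must lie in a single bag of any decomposition, so no decomposition can have width below 2. Therefore the treewidth is 2.

Treewidth 2.
Bags: B1 = {1, 2, 3}
Tree: (single bag)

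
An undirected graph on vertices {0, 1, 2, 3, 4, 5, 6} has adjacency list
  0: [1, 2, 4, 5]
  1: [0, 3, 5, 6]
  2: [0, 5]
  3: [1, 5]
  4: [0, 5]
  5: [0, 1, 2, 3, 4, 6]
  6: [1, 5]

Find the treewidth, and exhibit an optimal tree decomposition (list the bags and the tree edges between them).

Treewidth 2.
One optimal decomposition is:
Bags: B1 = {0, 2, 5}  B2 = {0, 1, 5}  B3 = {1, 3, 5}  B4 = {0, 4, 5}  B5 = {1, 5, 6}
Tree: B1–B2, B2–B3, B1–B4, B2–B5

Every bag has size at most 3, so the width is 3 − 1 = 2 and tw(G) ≤ 2. For the lower bound, the 3 vertices {0, 1, 5} are pairwise adjacent, and any tree decomposition puts a clique entirely inside one bag — forcing width ≥ 2. Combining the bounds, tw(G) = 2.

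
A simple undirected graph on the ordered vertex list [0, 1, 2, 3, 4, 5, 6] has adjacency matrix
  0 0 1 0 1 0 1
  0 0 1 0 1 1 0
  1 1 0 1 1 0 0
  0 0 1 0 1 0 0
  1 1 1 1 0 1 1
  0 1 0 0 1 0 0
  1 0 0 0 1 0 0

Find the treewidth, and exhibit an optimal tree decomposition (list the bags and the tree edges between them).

Treewidth 2.
Bags: B1 = {1, 4, 5}  B2 = {1, 2, 4}  B3 = {2, 3, 4}  B4 = {0, 2, 4}  B5 = {0, 4, 6}
Tree: B1–B2, B2–B3, B2–B4, B4–B5

The largest bag has 3 vertices, giving width 2; this decomposition certifies tw(G) ≤ 2. For the lower bound, the 3 vertices {0, 2, 4} are pairwise adjacent, and any tree decomposition puts a clique entirely inside one bag — forcing width ≥ 2. Therefore the treewidth is 2.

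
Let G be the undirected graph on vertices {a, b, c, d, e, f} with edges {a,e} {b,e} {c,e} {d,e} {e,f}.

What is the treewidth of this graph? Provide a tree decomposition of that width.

Each bag holds 2 vertices, so the decomposition has width 1, which upper-bounds the treewidth. Any graph with an edge has treewidth ≥ 1, and G has the edge e–f. The upper and lower bounds meet at 1, so that is the treewidth.

Treewidth 1.
One optimal decomposition is:
Bags: B1 = {e, f}  B2 = {a, e}  B3 = {b, e}  B4 = {d, e}  B5 = {c, e}
Tree: B1–B2, B2–B3, B2–B4, B3–B5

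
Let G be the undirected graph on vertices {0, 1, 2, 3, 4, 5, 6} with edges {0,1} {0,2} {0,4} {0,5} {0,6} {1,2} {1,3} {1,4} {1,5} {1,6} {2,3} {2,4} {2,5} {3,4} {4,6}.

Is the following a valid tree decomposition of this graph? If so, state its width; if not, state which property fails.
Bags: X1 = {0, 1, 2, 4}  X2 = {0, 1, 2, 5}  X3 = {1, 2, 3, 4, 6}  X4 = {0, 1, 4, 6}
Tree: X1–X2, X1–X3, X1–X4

A tree decomposition must satisfy three properties: every vertex lies in some bag; for every edge, both endpoints lie together in some bag; and for every vertex, the bags containing it form a connected subtree. Here bags containing vertex 6 are not connected in the tree, so the decomposition is invalid.

No — bags containing vertex 6 are not connected in the tree.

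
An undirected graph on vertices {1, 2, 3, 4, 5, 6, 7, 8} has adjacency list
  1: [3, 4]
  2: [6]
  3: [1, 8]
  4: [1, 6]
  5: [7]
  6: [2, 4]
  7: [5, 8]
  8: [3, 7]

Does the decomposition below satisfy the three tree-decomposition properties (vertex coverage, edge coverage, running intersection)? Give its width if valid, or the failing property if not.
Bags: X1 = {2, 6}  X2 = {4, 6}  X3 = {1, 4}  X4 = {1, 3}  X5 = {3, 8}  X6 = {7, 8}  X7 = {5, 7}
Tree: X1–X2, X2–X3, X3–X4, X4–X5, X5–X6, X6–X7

Yes; width 1.

Every vertex of G appears in some bag (union = {1, 2, 3, 4, 5, 6, 7, 8}); every edge is covered by a bag; and for each vertex v the set of bags containing v is connected in the bag tree. The decomposition is therefore valid. The largest bag has 2 vertices, so the width is 1.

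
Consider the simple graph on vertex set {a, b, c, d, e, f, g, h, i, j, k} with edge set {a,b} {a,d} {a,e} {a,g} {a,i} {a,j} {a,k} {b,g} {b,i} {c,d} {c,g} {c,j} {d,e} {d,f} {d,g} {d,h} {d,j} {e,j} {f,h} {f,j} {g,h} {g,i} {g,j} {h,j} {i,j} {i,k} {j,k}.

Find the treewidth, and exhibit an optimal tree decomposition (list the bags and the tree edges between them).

Each bag holds 4 vertices, so the decomposition has width 3, which upper-bounds the treewidth. Conversely, {d, g, h, j} is a clique of size 4, and the vertices of any clique must share a bag in every tree decomposition; so some bag has ≥ 4 vertices and tw(G) ≥ 3. The upper and lower bounds meet at 3, so that is the treewidth.

Treewidth 3.
One such decomposition:
Bags: B1 = {a, g, i, j}  B2 = {a, b, g, i}  B3 = {a, i, j, k}  B4 = {a, d, g, j}  B5 = {d, g, h, j}  B6 = {a, d, e, j}  B7 = {c, d, g, j}  B8 = {d, f, h, j}
Tree: B1–B2, B1–B3, B1–B4, B4–B5, B4–B6, B4–B7, B5–B8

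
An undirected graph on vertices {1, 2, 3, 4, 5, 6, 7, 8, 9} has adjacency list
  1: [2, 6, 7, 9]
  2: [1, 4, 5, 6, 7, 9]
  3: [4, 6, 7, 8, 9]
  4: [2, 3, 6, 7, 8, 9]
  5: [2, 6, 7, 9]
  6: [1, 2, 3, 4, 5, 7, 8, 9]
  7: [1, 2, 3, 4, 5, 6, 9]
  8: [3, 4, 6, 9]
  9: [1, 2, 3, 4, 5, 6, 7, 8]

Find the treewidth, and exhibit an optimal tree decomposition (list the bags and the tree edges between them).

Each bag holds 5 vertices, so the decomposition has width 4, which upper-bounds the treewidth. On the other hand G contains the 5-clique {3, 4, 6, 8, 9}. A clique must lie in a single bag of any decomposition, so no decomposition can have width below 4. The upper and lower bounds meet at 4, so that is the treewidth.

Treewidth 4.
Bags: B1 = {3, 4, 6, 8, 9}  B2 = {3, 4, 6, 7, 9}  B3 = {2, 4, 6, 7, 9}  B4 = {1, 2, 6, 7, 9}  B5 = {2, 5, 6, 7, 9}
Tree: B1–B2, B2–B3, B3–B4, B4–B5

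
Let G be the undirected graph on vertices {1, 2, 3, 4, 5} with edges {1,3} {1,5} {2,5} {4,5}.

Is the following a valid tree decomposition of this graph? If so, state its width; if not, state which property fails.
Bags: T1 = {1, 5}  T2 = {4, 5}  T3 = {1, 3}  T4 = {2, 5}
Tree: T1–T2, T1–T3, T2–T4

Vertex coverage: the bags together contain {1, 2, 3, 4, 5}, the full vertex set. Edge coverage: each edge of G has both endpoints in at least one bag. Running intersection: for every vertex, the bags containing it form a connected subtree. All three properties hold, so this is a valid tree decomposition of width max|bag| − 1 = 1, and hence tw(G) ≤ 1.

Yes; width 1.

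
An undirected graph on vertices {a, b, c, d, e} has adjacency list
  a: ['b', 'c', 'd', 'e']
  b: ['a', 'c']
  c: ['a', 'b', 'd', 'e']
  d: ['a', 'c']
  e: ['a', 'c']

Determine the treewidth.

A width-2 tree decomposition is:
Bags: B1 = {a, b, c}  B2 = {a, c, e}  B3 = {a, c, d}
Tree: B1–B2, B1–B3
Each bag holds 3 vertices, so the decomposition has width 2, which upper-bounds the treewidth. On the other hand G contains the 3-clique {a, c, d}. A clique must lie in a single bag of any decomposition, so no decomposition can have width below 2. Combining the bounds, tw(G) = 2.

2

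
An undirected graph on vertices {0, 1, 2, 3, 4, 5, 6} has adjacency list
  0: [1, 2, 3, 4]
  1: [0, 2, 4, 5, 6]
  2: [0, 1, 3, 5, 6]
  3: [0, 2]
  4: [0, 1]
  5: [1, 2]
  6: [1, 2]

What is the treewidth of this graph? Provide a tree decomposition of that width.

Each bag holds 3 vertices, so the decomposition has width 2, which upper-bounds the treewidth. On the other hand G contains the 3-clique {0, 1, 2}. A clique must lie in a single bag of any decomposition, so no decomposition can have width below 2. Hence tw(G) = 2 exactly.

Treewidth 2.
One such decomposition:
Bags: B1 = {0, 1, 2}  B2 = {1, 2, 6}  B3 = {1, 2, 5}  B4 = {0, 2, 3}  B5 = {0, 1, 4}
Tree: B1–B2, B2–B3, B1–B4, B1–B5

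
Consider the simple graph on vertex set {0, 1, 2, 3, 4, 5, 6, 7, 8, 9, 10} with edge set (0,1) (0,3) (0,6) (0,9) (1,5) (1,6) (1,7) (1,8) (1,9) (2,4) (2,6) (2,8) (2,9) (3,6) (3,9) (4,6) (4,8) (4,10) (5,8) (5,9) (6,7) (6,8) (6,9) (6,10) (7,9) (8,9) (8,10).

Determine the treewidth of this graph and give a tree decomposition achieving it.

The largest bag has 4 vertices, giving width 3; this decomposition certifies tw(G) ≤ 3. Conversely, {1, 5, 8, 9} is a clique of size 4, and the vertices of any clique must share a bag in every tree decomposition; so some bag has ≥ 4 vertices and tw(G) ≥ 3. The upper and lower bounds meet at 3, so that is the treewidth.

Treewidth 3.
Bags: B1 = {2, 4, 6, 8}  B2 = {4, 6, 8, 10}  B3 = {2, 6, 8, 9}  B4 = {1, 6, 8, 9}  B5 = {1, 6, 7, 9}  B6 = {0, 1, 6, 9}  B7 = {0, 3, 6, 9}  B8 = {1, 5, 8, 9}
Tree: B1–B2, B1–B3, B3–B4, B4–B5, B5–B6, B6–B7, B4–B8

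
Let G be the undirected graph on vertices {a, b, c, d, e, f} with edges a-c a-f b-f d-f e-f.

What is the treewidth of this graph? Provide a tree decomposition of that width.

Each bag holds 2 vertices, so the decomposition has width 1, which upper-bounds the treewidth. G has an edge, so its treewidth is at least 1. Hence tw(G) = 1 exactly.

Treewidth 1.
One optimal decomposition is:
Bags: B1 = {d, f}  B2 = {a, f}  B3 = {b, f}  B4 = {a, c}  B5 = {e, f}
Tree: B1–B2, B1–B3, B2–B4, B1–B5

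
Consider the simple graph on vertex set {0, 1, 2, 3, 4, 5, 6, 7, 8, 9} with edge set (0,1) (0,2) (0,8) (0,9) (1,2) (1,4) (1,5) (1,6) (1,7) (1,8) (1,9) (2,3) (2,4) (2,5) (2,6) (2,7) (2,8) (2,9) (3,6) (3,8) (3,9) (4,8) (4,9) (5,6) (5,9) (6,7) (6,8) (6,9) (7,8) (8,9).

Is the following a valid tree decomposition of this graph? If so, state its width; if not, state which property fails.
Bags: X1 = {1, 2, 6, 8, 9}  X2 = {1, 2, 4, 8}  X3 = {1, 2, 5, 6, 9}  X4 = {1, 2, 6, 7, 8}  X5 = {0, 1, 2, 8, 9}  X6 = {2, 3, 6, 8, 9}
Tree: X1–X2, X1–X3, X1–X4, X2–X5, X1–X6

A tree decomposition must satisfy three properties: every vertex lies in some bag; for every edge, both endpoints lie together in some bag; and for every vertex, the bags containing it form a connected subtree. Here edge (9,4) lies in no bag, so the decomposition is invalid.

No — edge (9,4) lies in no bag.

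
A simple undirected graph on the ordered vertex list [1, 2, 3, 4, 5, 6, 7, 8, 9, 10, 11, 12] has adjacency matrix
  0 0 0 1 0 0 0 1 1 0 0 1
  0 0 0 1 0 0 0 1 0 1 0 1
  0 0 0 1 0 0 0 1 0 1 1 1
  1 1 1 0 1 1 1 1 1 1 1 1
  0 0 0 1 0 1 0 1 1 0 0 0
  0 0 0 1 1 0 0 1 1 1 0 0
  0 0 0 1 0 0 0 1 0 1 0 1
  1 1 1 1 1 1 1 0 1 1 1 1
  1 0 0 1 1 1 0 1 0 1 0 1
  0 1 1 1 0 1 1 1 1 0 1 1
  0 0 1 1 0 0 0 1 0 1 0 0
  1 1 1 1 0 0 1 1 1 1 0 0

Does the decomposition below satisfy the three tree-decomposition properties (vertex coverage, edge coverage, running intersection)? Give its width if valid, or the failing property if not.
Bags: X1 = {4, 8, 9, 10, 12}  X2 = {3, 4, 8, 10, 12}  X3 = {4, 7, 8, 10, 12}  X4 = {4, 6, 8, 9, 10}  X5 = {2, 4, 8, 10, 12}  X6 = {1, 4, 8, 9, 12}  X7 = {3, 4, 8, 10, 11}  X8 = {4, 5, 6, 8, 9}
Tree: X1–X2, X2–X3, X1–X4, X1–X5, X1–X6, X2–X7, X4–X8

Yes; width 4.

Checking the three conditions: (i) the bags cover all of {1, 2, 3, 4, 5, 6, 7, 8, 9, 10, 11, 12}; (ii) for each edge, some bag contains both endpoints; (iii) the bags containing any fixed vertex form a subtree. All hold, so the decomposition is valid with width 5 − 1 = 4.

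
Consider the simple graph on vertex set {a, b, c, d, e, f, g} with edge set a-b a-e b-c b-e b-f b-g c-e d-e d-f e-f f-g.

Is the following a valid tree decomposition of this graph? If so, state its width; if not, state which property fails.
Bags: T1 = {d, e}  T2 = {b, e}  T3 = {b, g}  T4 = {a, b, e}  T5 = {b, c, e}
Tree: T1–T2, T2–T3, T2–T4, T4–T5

A tree decomposition must satisfy three properties: every vertex lies in some bag; for every edge, both endpoints lie together in some bag; and for every vertex, the bags containing it form a connected subtree. Here vertex f appears in no bag, so the decomposition is invalid.

No — vertex f appears in no bag.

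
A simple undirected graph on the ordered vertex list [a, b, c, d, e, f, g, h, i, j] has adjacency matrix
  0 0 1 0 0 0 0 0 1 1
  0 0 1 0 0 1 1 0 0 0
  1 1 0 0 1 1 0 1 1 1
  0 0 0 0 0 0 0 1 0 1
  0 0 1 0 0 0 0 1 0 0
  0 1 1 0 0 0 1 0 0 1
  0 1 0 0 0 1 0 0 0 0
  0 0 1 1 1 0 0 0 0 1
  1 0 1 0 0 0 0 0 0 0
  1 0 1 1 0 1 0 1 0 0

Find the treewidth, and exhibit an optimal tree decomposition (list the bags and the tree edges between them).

Each bag holds 3 vertices, so the decomposition has width 2, which upper-bounds the treewidth. Conversely, {d, h, j} is a clique of size 3, and the vertices of any clique must share a bag in every tree decomposition; so some bag has ≥ 3 vertices and tw(G) ≥ 2. Combining the bounds, tw(G) = 2.

Treewidth 2.
Bags: B1 = {c, f, j}  B2 = {c, h, j}  B3 = {c, e, h}  B4 = {a, c, j}  B5 = {b, c, f}  B6 = {d, h, j}  B7 = {a, c, i}  B8 = {b, f, g}
Tree: B1–B2, B2–B3, B1–B4, B1–B5, B2–B6, B4–B7, B5–B8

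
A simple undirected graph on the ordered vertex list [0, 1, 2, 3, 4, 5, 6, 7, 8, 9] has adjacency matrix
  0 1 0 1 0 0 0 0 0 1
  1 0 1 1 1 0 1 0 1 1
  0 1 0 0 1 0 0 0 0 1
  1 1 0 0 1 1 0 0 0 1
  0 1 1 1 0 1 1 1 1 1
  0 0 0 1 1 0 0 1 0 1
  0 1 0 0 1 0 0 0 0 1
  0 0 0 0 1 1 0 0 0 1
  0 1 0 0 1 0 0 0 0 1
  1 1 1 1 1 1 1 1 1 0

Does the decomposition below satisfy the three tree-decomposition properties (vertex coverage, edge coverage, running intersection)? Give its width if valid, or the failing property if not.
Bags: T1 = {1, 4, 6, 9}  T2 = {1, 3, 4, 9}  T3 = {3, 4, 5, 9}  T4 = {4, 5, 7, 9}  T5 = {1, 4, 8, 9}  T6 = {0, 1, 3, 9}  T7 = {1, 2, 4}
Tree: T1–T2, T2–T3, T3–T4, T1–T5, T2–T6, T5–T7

No — edge (9,2) lies in no bag.

A tree decomposition must satisfy three properties: every vertex lies in some bag; for every edge, both endpoints lie together in some bag; and for every vertex, the bags containing it form a connected subtree. Here edge (9,2) lies in no bag, so the decomposition is invalid.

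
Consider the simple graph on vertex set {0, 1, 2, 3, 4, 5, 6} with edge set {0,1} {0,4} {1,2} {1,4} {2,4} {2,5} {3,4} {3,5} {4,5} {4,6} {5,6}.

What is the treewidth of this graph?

A width-2 tree decomposition is:
Bags: B1 = {1, 2, 4}  B2 = {2, 4, 5}  B3 = {3, 4, 5}  B4 = {0, 1, 4}  B5 = {4, 5, 6}
Tree: B1–B2, B2–B3, B1–B4, B3–B5
Every bag has size at most 3, so the width is 3 − 1 = 2 and tw(G) ≤ 2. For the lower bound, the 3 vertices {0, 1, 4} are pairwise adjacent, and any tree decomposition puts a clique entirely inside one bag — forcing width ≥ 2. Hence tw(G) = 2 exactly.

2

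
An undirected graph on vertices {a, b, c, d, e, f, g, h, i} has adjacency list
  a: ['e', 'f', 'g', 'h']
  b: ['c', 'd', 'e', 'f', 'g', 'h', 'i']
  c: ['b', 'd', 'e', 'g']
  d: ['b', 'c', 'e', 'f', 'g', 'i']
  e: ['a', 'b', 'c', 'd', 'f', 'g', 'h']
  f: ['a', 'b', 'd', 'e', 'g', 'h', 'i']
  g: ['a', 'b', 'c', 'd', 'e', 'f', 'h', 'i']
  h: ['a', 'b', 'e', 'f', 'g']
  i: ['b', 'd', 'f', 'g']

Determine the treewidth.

4

A width-4 tree decomposition is:
Bags: B1 = {b, e, f, g, h}  B2 = {a, e, f, g, h}  B3 = {b, d, e, f, g}  B4 = {b, d, f, g, i}  B5 = {b, c, d, e, g}
Tree: B1–B2, B1–B3, B3–B4, B3–B5
Each bag holds 5 vertices, so the decomposition has width 4, which upper-bounds the treewidth. On the other hand G contains the 5-clique {b, c, d, e, g}. A clique must lie in a single bag of any decomposition, so no decomposition can have width below 4. Combining the bounds, tw(G) = 4.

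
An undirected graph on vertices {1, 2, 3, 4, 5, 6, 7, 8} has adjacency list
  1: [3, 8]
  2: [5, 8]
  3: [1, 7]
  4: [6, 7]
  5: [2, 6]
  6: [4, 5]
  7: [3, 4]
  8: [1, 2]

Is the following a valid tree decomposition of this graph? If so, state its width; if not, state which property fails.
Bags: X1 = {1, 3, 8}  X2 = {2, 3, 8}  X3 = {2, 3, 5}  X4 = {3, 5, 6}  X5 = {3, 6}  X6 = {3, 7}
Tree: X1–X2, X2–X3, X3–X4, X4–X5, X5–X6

No — vertex 4 appears in no bag.

A tree decomposition must satisfy three properties: every vertex lies in some bag; for every edge, both endpoints lie together in some bag; and for every vertex, the bags containing it form a connected subtree. Here vertex 4 appears in no bag, so the decomposition is invalid.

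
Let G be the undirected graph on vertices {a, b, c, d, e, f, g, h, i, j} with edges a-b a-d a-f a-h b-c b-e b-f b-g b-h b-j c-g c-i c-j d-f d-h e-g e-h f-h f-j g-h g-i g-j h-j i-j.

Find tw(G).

A width-3 tree decomposition is:
Bags: B1 = {b, c, g, j}  B2 = {b, g, h, j}  B3 = {c, g, i, j}  B4 = {b, e, g, h}  B5 = {b, f, h, j}  B6 = {a, b, f, h}  B7 = {a, d, f, h}
Tree: B1–B2, B1–B3, B2–B4, B2–B5, B5–B6, B6–B7
Each bag holds 4 vertices, so the decomposition has width 3, which upper-bounds the treewidth. On the other hand G contains the 4-clique {a, d, f, h}. A clique must lie in a single bag of any decomposition, so no decomposition can have width below 3. Hence tw(G) = 3 exactly.

3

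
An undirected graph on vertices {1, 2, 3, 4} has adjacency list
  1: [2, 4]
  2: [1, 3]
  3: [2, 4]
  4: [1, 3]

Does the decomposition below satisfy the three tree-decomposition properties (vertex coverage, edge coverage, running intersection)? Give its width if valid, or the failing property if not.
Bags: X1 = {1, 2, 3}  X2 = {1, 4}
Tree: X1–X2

A tree decomposition must satisfy three properties: every vertex lies in some bag; for every edge, both endpoints lie together in some bag; and for every vertex, the bags containing it form a connected subtree. Here edge (3,4) lies in no bag, so the decomposition is invalid.

No — edge (3,4) lies in no bag.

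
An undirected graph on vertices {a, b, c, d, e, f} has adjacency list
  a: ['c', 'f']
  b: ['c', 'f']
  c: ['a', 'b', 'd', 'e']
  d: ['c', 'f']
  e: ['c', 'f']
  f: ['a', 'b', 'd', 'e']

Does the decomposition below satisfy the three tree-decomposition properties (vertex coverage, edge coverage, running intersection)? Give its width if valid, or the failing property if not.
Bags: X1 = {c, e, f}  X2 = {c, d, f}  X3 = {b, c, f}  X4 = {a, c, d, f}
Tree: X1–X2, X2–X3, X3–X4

No — bags containing vertex d are not connected in the tree.

A tree decomposition must satisfy three properties: every vertex lies in some bag; for every edge, both endpoints lie together in some bag; and for every vertex, the bags containing it form a connected subtree. Here bags containing vertex d are not connected in the tree, so the decomposition is invalid.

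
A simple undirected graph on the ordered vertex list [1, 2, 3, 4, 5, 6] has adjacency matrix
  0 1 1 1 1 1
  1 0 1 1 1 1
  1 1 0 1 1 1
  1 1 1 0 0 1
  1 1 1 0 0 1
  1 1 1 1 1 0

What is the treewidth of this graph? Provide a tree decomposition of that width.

The largest bag has 5 vertices, giving width 4; this decomposition certifies tw(G) ≤ 4. Conversely, {1, 2, 3, 4, 6} is a clique of size 5, and the vertices of any clique must share a bag in every tree decomposition; so some bag has ≥ 5 vertices and tw(G) ≥ 4. Therefore the treewidth is 4.

Treewidth 4.
Bags: B1 = {1, 2, 3, 4, 6}  B2 = {1, 2, 3, 5, 6}
Tree: B1–B2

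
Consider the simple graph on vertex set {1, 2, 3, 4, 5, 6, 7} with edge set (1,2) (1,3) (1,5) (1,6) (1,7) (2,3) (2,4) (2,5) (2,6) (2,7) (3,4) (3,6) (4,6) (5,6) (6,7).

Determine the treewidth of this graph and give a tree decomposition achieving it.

Each bag holds 4 vertices, so the decomposition has width 3, which upper-bounds the treewidth. On the other hand G contains the 4-clique {1, 2, 3, 6}. A clique must lie in a single bag of any decomposition, so no decomposition can have width below 3. The upper and lower bounds meet at 3, so that is the treewidth.

Treewidth 3.
Bags: B1 = {1, 2, 5, 6}  B2 = {1, 2, 3, 6}  B3 = {1, 2, 6, 7}  B4 = {2, 3, 4, 6}
Tree: B1–B2, B2–B3, B2–B4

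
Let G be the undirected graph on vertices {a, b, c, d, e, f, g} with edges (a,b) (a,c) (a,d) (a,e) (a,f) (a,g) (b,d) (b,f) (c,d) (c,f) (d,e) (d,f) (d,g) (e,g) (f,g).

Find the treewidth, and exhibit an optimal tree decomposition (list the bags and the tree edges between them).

The largest bag has 4 vertices, giving width 3; this decomposition certifies tw(G) ≤ 3. For the lower bound, the 4 vertices {a, d, e, g} are pairwise adjacent, and any tree decomposition puts a clique entirely inside one bag — forcing width ≥ 3. Combining the bounds, tw(G) = 3.

Treewidth 3.
Bags: B1 = {a, b, d, f}  B2 = {a, d, f, g}  B3 = {a, d, e, g}  B4 = {a, c, d, f}
Tree: B1–B2, B2–B3, B2–B4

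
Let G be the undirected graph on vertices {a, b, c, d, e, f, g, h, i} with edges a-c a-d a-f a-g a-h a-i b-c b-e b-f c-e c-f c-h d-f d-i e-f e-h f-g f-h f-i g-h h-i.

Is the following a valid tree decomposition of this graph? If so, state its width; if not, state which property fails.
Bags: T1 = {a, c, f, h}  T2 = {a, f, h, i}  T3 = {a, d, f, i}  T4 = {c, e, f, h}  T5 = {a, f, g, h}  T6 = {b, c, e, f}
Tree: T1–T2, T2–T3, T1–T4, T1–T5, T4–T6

Yes; width 3.

Checking the three conditions: (i) the bags cover all of {a, b, c, d, e, f, g, h, i}; (ii) for each edge, some bag contains both endpoints; (iii) the bags containing any fixed vertex form a subtree. All hold, so the decomposition is valid with width 4 − 1 = 3.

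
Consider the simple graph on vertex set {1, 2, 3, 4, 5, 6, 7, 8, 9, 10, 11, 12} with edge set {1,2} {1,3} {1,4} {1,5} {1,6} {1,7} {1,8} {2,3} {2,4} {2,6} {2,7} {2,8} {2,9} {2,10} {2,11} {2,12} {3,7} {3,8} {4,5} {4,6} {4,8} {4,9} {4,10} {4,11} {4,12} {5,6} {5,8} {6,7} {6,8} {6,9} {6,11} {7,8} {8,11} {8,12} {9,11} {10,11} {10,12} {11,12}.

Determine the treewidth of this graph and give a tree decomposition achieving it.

Every bag has size at most 5, so the width is 5 − 1 = 4 and tw(G) ≤ 4. For the lower bound, the 5 vertices {1, 2, 3, 7, 8} are pairwise adjacent, and any tree decomposition puts a clique entirely inside one bag — forcing width ≥ 4. Combining the bounds, tw(G) = 4.

Treewidth 4.
One optimal decomposition is:
Bags: B1 = {2, 4, 6, 8, 11}  B2 = {1, 2, 4, 6, 8}  B3 = {1, 4, 5, 6, 8}  B4 = {2, 4, 8, 11, 12}  B5 = {1, 2, 6, 7, 8}  B6 = {2, 4, 10, 11, 12}  B7 = {1, 2, 3, 7, 8}  B8 = {2, 4, 6, 9, 11}
Tree: B1–B2, B2–B3, B1–B4, B2–B5, B4–B6, B5–B7, B1–B8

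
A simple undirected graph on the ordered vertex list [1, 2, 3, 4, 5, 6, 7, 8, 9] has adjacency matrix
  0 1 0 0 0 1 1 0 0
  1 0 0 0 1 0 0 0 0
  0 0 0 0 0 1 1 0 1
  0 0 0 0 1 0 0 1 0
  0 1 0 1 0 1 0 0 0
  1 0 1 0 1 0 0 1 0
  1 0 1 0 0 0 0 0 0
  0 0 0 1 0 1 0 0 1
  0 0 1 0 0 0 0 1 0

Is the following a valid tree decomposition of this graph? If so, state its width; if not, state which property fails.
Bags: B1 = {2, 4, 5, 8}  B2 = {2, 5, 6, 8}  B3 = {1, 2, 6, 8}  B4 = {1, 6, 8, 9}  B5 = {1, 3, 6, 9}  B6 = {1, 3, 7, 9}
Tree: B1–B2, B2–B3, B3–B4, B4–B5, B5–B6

Checking the three conditions: (i) the bags cover all of {1, 2, 3, 4, 5, 6, 7, 8, 9}; (ii) for each edge, some bag contains both endpoints; (iii) the bags containing any fixed vertex form a subtree. All hold, so the decomposition is valid with width 4 − 1 = 3.

Yes; width 3.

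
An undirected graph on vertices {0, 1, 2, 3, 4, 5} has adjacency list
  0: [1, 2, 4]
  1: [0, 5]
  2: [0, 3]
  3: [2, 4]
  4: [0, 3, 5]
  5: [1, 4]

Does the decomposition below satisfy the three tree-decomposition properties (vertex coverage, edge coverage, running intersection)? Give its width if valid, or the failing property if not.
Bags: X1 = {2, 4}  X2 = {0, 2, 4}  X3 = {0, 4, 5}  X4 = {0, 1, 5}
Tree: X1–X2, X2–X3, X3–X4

No — vertex 3 appears in no bag.

A tree decomposition must satisfy three properties: every vertex lies in some bag; for every edge, both endpoints lie together in some bag; and for every vertex, the bags containing it form a connected subtree. Here vertex 3 appears in no bag, so the decomposition is invalid.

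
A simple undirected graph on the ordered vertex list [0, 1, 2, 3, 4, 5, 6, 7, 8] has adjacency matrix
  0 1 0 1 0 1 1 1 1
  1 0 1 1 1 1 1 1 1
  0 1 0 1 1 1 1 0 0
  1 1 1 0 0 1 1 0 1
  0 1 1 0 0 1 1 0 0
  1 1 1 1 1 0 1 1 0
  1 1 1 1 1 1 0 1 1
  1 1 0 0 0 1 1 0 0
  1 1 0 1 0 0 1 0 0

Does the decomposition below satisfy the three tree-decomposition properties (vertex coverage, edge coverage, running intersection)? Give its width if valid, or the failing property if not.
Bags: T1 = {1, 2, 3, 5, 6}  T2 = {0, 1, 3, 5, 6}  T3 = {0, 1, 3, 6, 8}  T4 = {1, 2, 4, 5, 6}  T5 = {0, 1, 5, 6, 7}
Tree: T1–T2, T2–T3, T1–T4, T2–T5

Vertex coverage: the bags together contain {0, 1, 2, 3, 4, 5, 6, 7, 8}, the full vertex set. Edge coverage: each edge of G has both endpoints in at least one bag. Running intersection: for every vertex, the bags containing it form a connected subtree. All three properties hold, so this is a valid tree decomposition of width max|bag| − 1 = 4, and hence tw(G) ≤ 4.

Yes; width 4.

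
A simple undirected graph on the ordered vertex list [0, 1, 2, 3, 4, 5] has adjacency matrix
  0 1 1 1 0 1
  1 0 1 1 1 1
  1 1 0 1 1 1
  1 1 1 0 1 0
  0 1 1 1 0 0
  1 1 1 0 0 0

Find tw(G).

A width-3 tree decomposition is:
Bags: B1 = {0, 1, 2, 3}  B2 = {1, 2, 3, 4}  B3 = {0, 1, 2, 5}
Tree: B1–B2, B1–B3
Every bag has size at most 4, so the width is 4 − 1 = 3 and tw(G) ≤ 3. For the lower bound, the 4 vertices {0, 1, 2, 3} are pairwise adjacent, and any tree decomposition puts a clique entirely inside one bag — forcing width ≥ 3. Hence tw(G) = 3 exactly.

3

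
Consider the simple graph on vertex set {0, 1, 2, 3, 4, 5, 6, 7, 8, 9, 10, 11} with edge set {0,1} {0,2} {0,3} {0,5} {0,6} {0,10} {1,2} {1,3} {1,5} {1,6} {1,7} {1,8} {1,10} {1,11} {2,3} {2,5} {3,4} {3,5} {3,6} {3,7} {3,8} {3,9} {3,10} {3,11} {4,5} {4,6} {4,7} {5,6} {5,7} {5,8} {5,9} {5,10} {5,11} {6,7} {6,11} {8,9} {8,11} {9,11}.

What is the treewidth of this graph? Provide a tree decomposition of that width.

Treewidth 4.
One such decomposition:
Bags: B1 = {1, 3, 5, 8, 11}  B2 = {3, 5, 8, 9, 11}  B3 = {1, 3, 5, 6, 11}  B4 = {0, 1, 3, 5, 6}  B5 = {0, 1, 3, 5, 10}  B6 = {0, 1, 2, 3, 5}  B7 = {1, 3, 5, 6, 7}  B8 = {3, 4, 5, 6, 7}
Tree: B1–B2, B1–B3, B3–B4, B4–B5, B5–B6, B3–B7, B7–B8

The largest bag has 5 vertices, giving width 4; this decomposition certifies tw(G) ≤ 4. Conversely, {0, 1, 2, 3, 5} is a clique of size 5, and the vertices of any clique must share a bag in every tree decomposition; so some bag has ≥ 5 vertices and tw(G) ≥ 4. Combining the bounds, tw(G) = 4.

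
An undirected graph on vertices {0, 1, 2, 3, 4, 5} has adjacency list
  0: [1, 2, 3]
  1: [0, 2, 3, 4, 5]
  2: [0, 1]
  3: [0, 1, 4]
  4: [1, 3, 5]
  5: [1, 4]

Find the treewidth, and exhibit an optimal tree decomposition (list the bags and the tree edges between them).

Treewidth 2.
One optimal decomposition is:
Bags: B1 = {1, 3, 4}  B2 = {0, 1, 3}  B3 = {1, 4, 5}  B4 = {0, 1, 2}
Tree: B1–B2, B1–B3, B2–B4

Every bag has size at most 3, so the width is 3 − 1 = 2 and tw(G) ≤ 2. For the lower bound, the 3 vertices {0, 1, 2} are pairwise adjacent, and any tree decomposition puts a clique entirely inside one bag — forcing width ≥ 2. Combining the bounds, tw(G) = 2.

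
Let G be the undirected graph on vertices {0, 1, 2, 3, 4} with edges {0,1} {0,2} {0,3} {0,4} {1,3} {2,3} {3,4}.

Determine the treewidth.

2

A width-2 tree decomposition is:
Bags: B1 = {0, 1, 3}  B2 = {0, 3, 4}  B3 = {0, 2, 3}
Tree: B1–B2, B1–B3
Each bag holds 3 vertices, so the decomposition has width 2, which upper-bounds the treewidth. Conversely, {0, 1, 3} is a clique of size 3, and the vertices of any clique must share a bag in every tree decomposition; so some bag has ≥ 3 vertices and tw(G) ≥ 2. The upper and lower bounds meet at 2, so that is the treewidth.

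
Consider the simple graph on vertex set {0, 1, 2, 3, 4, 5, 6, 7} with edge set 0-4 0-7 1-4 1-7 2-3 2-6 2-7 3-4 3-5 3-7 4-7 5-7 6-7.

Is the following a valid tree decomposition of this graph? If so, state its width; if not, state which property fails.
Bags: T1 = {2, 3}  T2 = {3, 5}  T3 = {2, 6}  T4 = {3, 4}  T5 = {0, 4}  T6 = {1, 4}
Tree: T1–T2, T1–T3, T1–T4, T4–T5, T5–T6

No — vertex 7 appears in no bag.

A tree decomposition must satisfy three properties: every vertex lies in some bag; for every edge, both endpoints lie together in some bag; and for every vertex, the bags containing it form a connected subtree. Here vertex 7 appears in no bag, so the decomposition is invalid.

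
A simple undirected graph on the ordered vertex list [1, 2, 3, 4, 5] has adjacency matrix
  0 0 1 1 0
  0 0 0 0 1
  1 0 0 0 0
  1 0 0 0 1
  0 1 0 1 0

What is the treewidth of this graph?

1

A width-1 tree decomposition is:
Bags: B1 = {4, 5}  B2 = {1, 4}  B3 = {2, 5}  B4 = {1, 3}
Tree: B1–B2, B1–B3, B2–B4
Each bag holds 2 vertices, so the decomposition has width 1, which upper-bounds the treewidth. G has an edge, so its treewidth is at least 1. The upper and lower bounds meet at 1, so that is the treewidth.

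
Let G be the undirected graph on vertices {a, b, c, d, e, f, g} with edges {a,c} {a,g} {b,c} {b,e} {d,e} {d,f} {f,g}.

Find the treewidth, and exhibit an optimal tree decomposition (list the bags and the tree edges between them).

Every bag has size at most 3, so the width is 3 − 1 = 2 and tw(G) ≤ 2. The edges b–c–a–g–f–d–e–b form a cycle, so G is not a tree and its treewidth is at least 2. Hence tw(G) = 2 exactly.

Treewidth 2.
One such decomposition:
Bags: B1 = {a, b, c}  B2 = {a, b, g}  B3 = {b, f, g}  B4 = {b, d, f}  B5 = {b, d, e}
Tree: B1–B2, B2–B3, B3–B4, B4–B5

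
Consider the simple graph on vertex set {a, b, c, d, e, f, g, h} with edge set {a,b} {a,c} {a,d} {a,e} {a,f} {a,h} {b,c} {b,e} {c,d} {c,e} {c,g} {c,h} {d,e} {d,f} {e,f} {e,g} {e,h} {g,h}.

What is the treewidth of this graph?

A width-3 tree decomposition is:
Bags: B1 = {a, b, c, e}  B2 = {a, c, e, h}  B3 = {c, e, g, h}  B4 = {a, c, d, e}  B5 = {a, d, e, f}
Tree: B1–B2, B2–B3, B2–B4, B4–B5
The largest bag has 4 vertices, giving width 3; this decomposition certifies tw(G) ≤ 3. Conversely, {c, e, g, h} is a clique of size 4, and the vertices of any clique must share a bag in every tree decomposition; so some bag has ≥ 4 vertices and tw(G) ≥ 3. The upper and lower bounds meet at 3, so that is the treewidth.

3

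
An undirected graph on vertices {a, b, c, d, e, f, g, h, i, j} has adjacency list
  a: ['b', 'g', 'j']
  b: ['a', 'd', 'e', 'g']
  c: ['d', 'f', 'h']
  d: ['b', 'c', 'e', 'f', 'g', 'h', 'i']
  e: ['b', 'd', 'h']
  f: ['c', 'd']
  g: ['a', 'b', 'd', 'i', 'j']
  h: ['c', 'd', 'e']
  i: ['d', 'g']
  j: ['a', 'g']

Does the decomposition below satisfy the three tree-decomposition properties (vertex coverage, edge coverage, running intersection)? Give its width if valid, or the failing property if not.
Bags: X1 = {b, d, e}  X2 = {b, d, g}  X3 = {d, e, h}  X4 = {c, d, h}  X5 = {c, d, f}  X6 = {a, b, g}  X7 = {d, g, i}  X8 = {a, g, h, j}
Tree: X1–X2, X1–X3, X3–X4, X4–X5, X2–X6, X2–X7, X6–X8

A tree decomposition must satisfy three properties: every vertex lies in some bag; for every edge, both endpoints lie together in some bag; and for every vertex, the bags containing it form a connected subtree. Here bags containing vertex h are not connected in the tree, so the decomposition is invalid.

No — bags containing vertex h are not connected in the tree.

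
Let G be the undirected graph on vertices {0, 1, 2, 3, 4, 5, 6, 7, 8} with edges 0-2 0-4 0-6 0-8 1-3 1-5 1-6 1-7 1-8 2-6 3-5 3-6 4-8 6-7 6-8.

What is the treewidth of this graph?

2

A width-2 tree decomposition is:
Bags: B1 = {0, 2, 6}  B2 = {0, 6, 8}  B3 = {0, 4, 8}  B4 = {1, 6, 8}  B5 = {1, 3, 6}  B6 = {1, 3, 5}  B7 = {1, 6, 7}
Tree: B1–B2, B2–B3, B2–B4, B4–B5, B5–B6, B5–B7
Every bag has size at most 3, so the width is 3 − 1 = 2 and tw(G) ≤ 2. On the other hand G contains the 3-clique {0, 4, 8}. A clique must lie in a single bag of any decomposition, so no decomposition can have width below 2. Combining the bounds, tw(G) = 2.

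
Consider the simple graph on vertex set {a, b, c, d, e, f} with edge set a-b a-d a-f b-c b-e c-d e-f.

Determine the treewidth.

A width-2 tree decomposition is:
Bags: B1 = {b, e, f}  B2 = {a, b, f}  B3 = {a, b, c}  B4 = {a, c, d}
Tree: B1–B2, B2–B3, B3–B4
Each bag holds 3 vertices, so the decomposition has width 2, which upper-bounds the treewidth. For the lower bound, G contains the cycle e–f–a–b–e, so G is not a forest; only forests have treewidth ≤ 1, hence tw(G) ≥ 2. Hence tw(G) = 2 exactly.

2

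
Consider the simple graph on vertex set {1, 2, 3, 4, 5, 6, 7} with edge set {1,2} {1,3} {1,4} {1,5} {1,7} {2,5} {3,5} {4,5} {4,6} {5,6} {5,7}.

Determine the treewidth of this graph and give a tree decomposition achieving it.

Treewidth 2.
One such decomposition:
Bags: B1 = {1, 4, 5}  B2 = {1, 5, 7}  B3 = {1, 3, 5}  B4 = {4, 5, 6}  B5 = {1, 2, 5}
Tree: B1–B2, B2–B3, B1–B4, B3–B5

Each bag holds 3 vertices, so the decomposition has width 2, which upper-bounds the treewidth. For the lower bound, the 3 vertices {1, 2, 5} are pairwise adjacent, and any tree decomposition puts a clique entirely inside one bag — forcing width ≥ 2. Combining the bounds, tw(G) = 2.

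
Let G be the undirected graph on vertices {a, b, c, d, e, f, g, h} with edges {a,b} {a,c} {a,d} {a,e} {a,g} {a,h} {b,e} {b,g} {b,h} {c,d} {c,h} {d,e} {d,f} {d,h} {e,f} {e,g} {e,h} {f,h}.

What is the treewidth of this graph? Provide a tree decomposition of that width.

Each bag holds 4 vertices, so the decomposition has width 3, which upper-bounds the treewidth. Conversely, {a, b, e, g} is a clique of size 4, and the vertices of any clique must share a bag in every tree decomposition; so some bag has ≥ 4 vertices and tw(G) ≥ 3. Therefore the treewidth is 3.

Treewidth 3.
One optimal decomposition is:
Bags: B1 = {a, d, e, h}  B2 = {d, e, f, h}  B3 = {a, b, e, h}  B4 = {a, b, e, g}  B5 = {a, c, d, h}
Tree: B1–B2, B1–B3, B3–B4, B1–B5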